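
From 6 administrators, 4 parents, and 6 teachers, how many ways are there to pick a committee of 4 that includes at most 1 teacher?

930

Split by how many teachers are chosen (0 through 1).
Sum: C(6,0)·C(10,4) + C(6,1)·C(10,3) = 210 + 720 = 930.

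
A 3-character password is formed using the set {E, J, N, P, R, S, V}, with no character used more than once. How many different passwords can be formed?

210

With no repetition, fill the 3 characters in order: 7 choices, then 6, down to 5.
That product is 7 × 6 × 5 = 210.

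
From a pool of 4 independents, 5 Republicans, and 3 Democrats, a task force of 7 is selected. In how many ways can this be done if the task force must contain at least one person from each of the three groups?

With no constraint there are C(12,7) = 792 possible selections.
Selections missing a whole group: no independents → C(8,7) = 8; no Republicans → C(7,7) = 1; no Democrats → C(9,7) = 36.
Add back selections omitting two groups (i.e. drawn from a single group): C(4,7) + C(5,7) + C(3,7) = 0.
By inclusion–exclusion: 792 − 45 + 0 = 747.

747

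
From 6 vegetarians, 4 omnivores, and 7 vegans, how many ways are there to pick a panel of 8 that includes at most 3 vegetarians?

Split by how many vegetarians are chosen (0 through 3).
Sum: C(6,0)·C(11,8) + C(6,1)·C(11,7) + C(6,2)·C(11,6) + C(6,3)·C(11,5) = 165 + 1980 + 6930 + 9240 = 18315.

18315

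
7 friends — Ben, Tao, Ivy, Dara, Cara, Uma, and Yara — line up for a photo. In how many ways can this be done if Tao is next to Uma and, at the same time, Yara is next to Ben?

Treat {Tao,Uma} as one block (2 orders) and {Yara,Ben} as another (2 orders).
That leaves 5 units to arrange: 2 × 2 × 5! = 4 × 120 = 480.

480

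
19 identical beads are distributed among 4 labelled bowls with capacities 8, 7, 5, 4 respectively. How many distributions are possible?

55

Ignoring the caps, the number of non-negative solutions to x_1+…+x_4 = 19 is C(22,3) = 1540.
Subtract solutions that violate a single cap (substitute x_i' = x_i − (cap_i+1)): x_1 ≥ 9 gives C(13,3) = 286; x_2 ≥ 8 gives C(14,3) = 364; x_3 ≥ 6 gives C(16,3) = 560; x_4 ≥ 5 gives C(17,3) = 680. Together 1890.
Add back pairs where two caps are both exceeded: 10 + 35 + 56 + 56 + 84 + 165 = 406.
Subtract triples: 0 + 0 + 0 + 1 = 1.
By inclusion–exclusion the count is 1540 − 1890 + 406 − 1 = 55.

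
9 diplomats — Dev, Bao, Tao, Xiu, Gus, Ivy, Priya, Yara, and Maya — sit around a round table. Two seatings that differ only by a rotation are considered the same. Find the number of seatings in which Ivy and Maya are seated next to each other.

Treat {Ivy, Maya} as one unit (2 internal orders) and seat the resulting 8 units around the table: (7)! circular arrangements.
So 2 × (7)! = 2 × 5040 = 10080.

10080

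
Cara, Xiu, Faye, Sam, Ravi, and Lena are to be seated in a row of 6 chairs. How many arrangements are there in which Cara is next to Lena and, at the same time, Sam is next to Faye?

Treat {Cara,Lena} as one block (2 orders) and {Sam,Faye} as another (2 orders).
That leaves 4 units to arrange: 2 × 2 × 4! = 4 × 24 = 96.

96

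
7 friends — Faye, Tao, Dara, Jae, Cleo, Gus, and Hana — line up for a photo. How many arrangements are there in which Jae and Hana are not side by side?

3600

There are 7! = 5040 arrangements in all. If Jae and Hana are adjacent, merging them into one block gives 2·(6)! = 1440 arrangements.
So 5040 − 1440 = 3600 arrangements keep them apart.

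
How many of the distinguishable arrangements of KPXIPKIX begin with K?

630

With the first slot taken by K, it remains to arrange the other 7 letters (PXIPKIX).
Those 7 letters have I appearing twice, P appearing twice, and X appearing twice, giving (7)!/(2!·2!·2!) = 630.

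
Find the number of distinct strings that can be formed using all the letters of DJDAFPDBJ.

Letter multiplicities in DJDAFPDBJ: A×1, B×1, D×3, F×1, J×2, P×1.
Dividing 9! = 362880 by 3!·2! = 12 for the repeated letters gives 30240.

30240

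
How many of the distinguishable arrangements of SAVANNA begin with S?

Fix S in the first position and arrange the remaining 6 letters.
Those 6 letters have A appearing 3 times and N appearing twice, giving (6)!/(3!·2!) = 60.

60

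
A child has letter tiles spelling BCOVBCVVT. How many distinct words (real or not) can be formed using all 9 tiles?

15120

The 9 letters of BCOVBCVVT have repeats: B appearing twice, C appearing twice, and V appearing 3 times.
Dividing 9! = 362880 by 3!·2!·2! = 24 for the repeated letters gives 15120.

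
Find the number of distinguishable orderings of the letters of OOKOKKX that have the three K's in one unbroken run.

Treat the 3 copies of K as a single block. The multiset to arrange is then {KKK, O, O, O, X}, 5 items in all.
That gives (5)!/(3!) = 20 arrangements.

20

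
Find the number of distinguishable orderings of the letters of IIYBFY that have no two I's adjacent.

Total arrangements of IIYBFY: 6!/(2!·2!) = 180.
Arrangements with the I's together: treat II as one letter, giving (5)!/(2!) = 60.
Subtracting, 180 − 60 = 120 arrangements keep the I's apart.

120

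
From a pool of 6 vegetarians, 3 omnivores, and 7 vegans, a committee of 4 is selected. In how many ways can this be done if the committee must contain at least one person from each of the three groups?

819

Total 4-person selections from all 16: C(16,4) = 1820.
Selections missing a whole group: no vegetarians → C(10,4) = 210; no omnivores → C(13,4) = 715; no vegans → C(9,4) = 126.
Add back selections omitting two groups (i.e. drawn from a single group): C(6,4) + C(3,4) + C(7,4) = 50.
By inclusion–exclusion: 1820 − 1051 + 50 = 819.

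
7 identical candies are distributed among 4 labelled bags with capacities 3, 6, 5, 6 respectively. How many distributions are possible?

Ignoring the caps, the number of non-negative solutions to x_1+…+x_4 = 7 is C(10,3) = 120.
Subtract solutions that violate a single cap (substitute x_i' = x_i − (cap_i+1)): x_1 ≥ 4 gives C(6,3) = 20; x_2 ≥ 7 gives C(3,3) = 1; x_3 ≥ 6 gives C(4,3) = 4; x_4 ≥ 7 gives C(3,3) = 1. Together 26.
No two caps can be exceeded simultaneously, so the pair terms are all 0.
By inclusion–exclusion the count is 120 − 26 + 0 = 94.

94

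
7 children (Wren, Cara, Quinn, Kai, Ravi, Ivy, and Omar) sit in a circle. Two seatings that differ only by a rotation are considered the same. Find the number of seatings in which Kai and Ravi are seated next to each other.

Glue Kai and Ravi into a block (2 internal orders). Seating 6 units around a circle gives (5)! arrangements.
So 2 × (5)! = 2 × 120 = 240.

240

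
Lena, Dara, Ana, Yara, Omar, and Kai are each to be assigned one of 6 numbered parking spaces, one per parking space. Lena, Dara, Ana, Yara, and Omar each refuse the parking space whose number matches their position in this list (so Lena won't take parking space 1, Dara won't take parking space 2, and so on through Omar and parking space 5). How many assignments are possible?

309

Let Aᵢ (for 1 ≤ i ≤ 5) be the placements that put person i in their forbidden parking space. Any j of these fix j positions, leaving (6−j)! ways to fill the rest, and there are C(5,j) ways to pick which j.
By inclusion–exclusion, the number of valid placements is Σ_{j=0}^{5} (−1)^j C(5,j)·(6−j)!.
Computing: 720 − 600 + 240 − 60 + 10 − 1 = 309.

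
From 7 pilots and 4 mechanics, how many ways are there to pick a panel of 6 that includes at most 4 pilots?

Split by how many pilots are chosen (0 through 4).
Sum: C(7,0)·C(4,6) + C(7,1)·C(4,5) + C(7,2)·C(4,4) + C(7,3)·C(4,3) + C(7,4)·C(4,2) = 0 + 0 + 21 + 140 + 210 = 371.

371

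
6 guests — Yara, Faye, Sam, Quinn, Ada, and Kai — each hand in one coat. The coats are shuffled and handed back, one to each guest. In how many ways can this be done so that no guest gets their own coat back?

This is the derangement count D_6: permutations of 6 items with no fixed point.
By inclusion–exclusion this is Σ_{j=0}^{6} (−1)^j C(6,j)·(6−j)!.
Computing: 720 − 720 + 360 − 120 + 30 − 6 + 1 = 265.

265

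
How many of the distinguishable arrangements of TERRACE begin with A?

With the first slot taken by A, it remains to arrange the other 6 letters (TERRCE).
Those 6 letters have E appearing twice and R appearing twice, giving (6)!/(2!·2!) = 180.

180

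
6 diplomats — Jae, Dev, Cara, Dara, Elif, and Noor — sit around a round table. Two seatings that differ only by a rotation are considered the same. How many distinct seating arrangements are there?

Seat Jae anywhere (absorbing the rotational symmetry), then permute the other 5: (5)! = 120.

120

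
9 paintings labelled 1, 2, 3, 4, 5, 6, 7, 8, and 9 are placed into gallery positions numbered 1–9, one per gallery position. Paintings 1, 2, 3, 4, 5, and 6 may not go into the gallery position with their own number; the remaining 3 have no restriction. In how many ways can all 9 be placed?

Let Aᵢ (for 1 ≤ i ≤ 6) be the placements that put painting i in its forbidden gallery position. Any j of these fix j positions, leaving (9−j)! ways to fill the rest, and there are C(6,j) ways to pick which j.
By inclusion–exclusion, the number of valid placements is Σ_{j=0}^{6} (−1)^j C(6,j)·(9−j)!.
Computing: 362880 − 241920 + 75600 − 14400 + 1800 − 144 + 6 = 183822.

183822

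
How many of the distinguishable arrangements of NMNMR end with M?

12

With the last slot taken by M, it remains to arrange the other 4 letters (NNMR).
Those 4 letters have N appearing twice, giving (4)!/(2!) = 12.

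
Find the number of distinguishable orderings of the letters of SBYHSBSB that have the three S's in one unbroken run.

Treat the 3 copies of S as a single block. The multiset to arrange is then {SSS, B, B, B, H, Y}, 6 items in all.
That gives (6)!/(3!) = 120 arrangements.

120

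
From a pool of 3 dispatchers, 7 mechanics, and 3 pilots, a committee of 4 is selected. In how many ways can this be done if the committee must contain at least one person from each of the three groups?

315

Total 4-person selections from all 13: C(13,4) = 715.
Selections missing a whole group: no dispatchers → C(10,4) = 210; no mechanics → C(6,4) = 15; no pilots → C(10,4) = 210.
Add back selections omitting two groups (i.e. drawn from a single group): C(3,4) + C(7,4) + C(3,4) = 35.
By inclusion–exclusion: 715 − 435 + 35 = 315.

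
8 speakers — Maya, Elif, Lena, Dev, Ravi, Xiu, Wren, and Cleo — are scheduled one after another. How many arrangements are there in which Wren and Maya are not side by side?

There are 8! = 40320 arrangements in all. If Wren and Maya are adjacent, merging them into one block gives 2·(7)! = 10080 arrangements.
Complementary counting: 40320 − 10080 = 30240.

30240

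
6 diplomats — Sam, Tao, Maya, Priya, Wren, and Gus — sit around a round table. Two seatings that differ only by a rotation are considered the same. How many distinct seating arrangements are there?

120

Fix one person's seat to break rotational symmetry; the remaining 5 people can be arranged in (5)! = 120 ways.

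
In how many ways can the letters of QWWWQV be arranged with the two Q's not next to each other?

40

Total arrangements of QWWWQV: 6!/(3!·2!) = 60.
If the two Q's are adjacent, glue them into one block, leaving 5 items to arrange: (5)!/(3!) = 20 ways.
Subtracting, 60 − 20 = 40 arrangements keep the Q's apart.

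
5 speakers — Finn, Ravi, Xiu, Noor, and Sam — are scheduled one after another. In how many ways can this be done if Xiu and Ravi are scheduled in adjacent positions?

48

Glue Xiu and Ravi into one block (2 internal orders), leaving 4 units to arrange in a row.
That gives 2 × 4! = 2 × 24 = 48.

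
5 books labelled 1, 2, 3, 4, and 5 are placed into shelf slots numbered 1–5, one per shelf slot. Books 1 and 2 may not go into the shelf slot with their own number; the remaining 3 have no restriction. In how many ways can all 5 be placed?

78

Let Aᵢ (for i ∈ {1, 2}) be the placements that put book i in its forbidden shelf slot. Any j of these fix j positions, leaving (5−j)! ways to fill the rest, and there are C(2,j) ways to pick which j.
By inclusion–exclusion, the number of valid placements is Σ_{j=0}^{2} (−1)^j C(2,j)·(5−j)!.
Computing: 120 − 48 + 6 = 78.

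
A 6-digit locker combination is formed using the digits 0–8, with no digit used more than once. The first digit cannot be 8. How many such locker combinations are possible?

The first digit has 9−1 = 8 choices (anything except 8).
The remaining 5 digits are filled from the other 8 symbols without repetition: 8 × 7 × 6 × 5 × 4 = 6720.
Total: 8 × 6720 = 53760.

53760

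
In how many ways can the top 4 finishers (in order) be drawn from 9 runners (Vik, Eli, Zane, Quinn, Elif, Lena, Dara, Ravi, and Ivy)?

3024

This is an ordered selection of 4 from 9: P(9,4).
That gives 9 × 8 × 7 × 6 = 3024.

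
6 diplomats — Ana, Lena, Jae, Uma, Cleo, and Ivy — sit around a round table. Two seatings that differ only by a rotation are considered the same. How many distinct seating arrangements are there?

Fix one person's seat to break rotational symmetry; the remaining 5 people can be arranged in (5)! = 120 ways.

120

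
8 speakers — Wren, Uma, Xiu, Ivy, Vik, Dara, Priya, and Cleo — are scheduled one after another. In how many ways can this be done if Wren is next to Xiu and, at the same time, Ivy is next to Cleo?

2880

Treat {Wren,Xiu} as one block (2 orders) and {Ivy,Cleo} as another (2 orders).
That leaves 6 units to arrange: 2 × 2 × 6! = 4 × 720 = 2880.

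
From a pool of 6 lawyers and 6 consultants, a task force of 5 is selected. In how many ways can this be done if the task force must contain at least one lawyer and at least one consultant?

Unrestricted: C(12,5) = 792 ways to pick any 5 of the 12.
Subtract selections that omit an entire group: no lawyers → C(6,5) = 6; no consultants → C(6,5) = 6.
Both groups omitted at once is impossible, so 792 − 12 = 780.

780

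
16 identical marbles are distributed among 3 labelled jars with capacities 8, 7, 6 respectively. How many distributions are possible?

Without the upper bounds there are C(18,2) = 153 ways to split 16 among 3 jars.
Subtract solutions that violate a single cap (substitute x_i' = x_i − (cap_i+1)): x_1 ≥ 9 gives C(9,2) = 36; x_2 ≥ 8 gives C(10,2) = 45; x_3 ≥ 7 gives C(11,2) = 55. Together 136.
Add back pairs where two caps are both exceeded: 0 + 1 + 3 = 4.
By inclusion–exclusion the count is 153 − 136 + 4 = 21.

21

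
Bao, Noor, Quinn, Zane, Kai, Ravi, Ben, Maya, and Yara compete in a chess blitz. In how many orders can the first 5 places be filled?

15120

There are 9 choices for 1st place, 8 for 2nd, and so on down to 5 for position 5.
That gives 9 × 8 × 7 × 6 × 5 = 15120.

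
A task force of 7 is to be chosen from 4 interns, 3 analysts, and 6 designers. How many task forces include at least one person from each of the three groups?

With no constraint there are C(13,7) = 1716 possible selections.
Subtract selections that omit an entire group: no interns → C(9,7) = 36; no analysts → C(10,7) = 120; no designers → C(7,7) = 1.
Add back selections omitting two groups (i.e. drawn from a single group): C(4,7) + C(3,7) + C(6,7) = 0.
By inclusion–exclusion: 1716 − 157 + 0 = 1559.

1559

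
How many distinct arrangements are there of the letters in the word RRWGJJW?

630

Letter multiplicities in RRWGJJW: G×1, J×2, R×2, W×2.
So there are 7! / (2!·2!·2!) = 630 distinguishable arrangements.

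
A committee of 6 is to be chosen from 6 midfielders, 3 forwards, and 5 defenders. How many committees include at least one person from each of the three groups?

2430

With no constraint there are C(14,6) = 3003 possible selections.
Subtract selections that omit an entire group: no midfielders → C(8,6) = 28; no forwards → C(11,6) = 462; no defenders → C(9,6) = 84.
Add back selections omitting two groups (i.e. drawn from a single group): C(6,6) + C(3,6) + C(5,6) = 1.
By inclusion–exclusion: 3003 − 574 + 1 = 2430.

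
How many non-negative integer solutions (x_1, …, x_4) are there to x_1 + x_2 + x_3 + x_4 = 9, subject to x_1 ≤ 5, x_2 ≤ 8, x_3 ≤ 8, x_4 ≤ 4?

Ignoring the caps, the number of non-negative solutions to x_1+…+x_4 = 9 is C(12,3) = 220.
Subtract solutions that violate a single cap (substitute x_i' = x_i − (cap_i+1)): x_1 ≥ 6 gives C(6,3) = 20; x_2 ≥ 9 gives C(3,3) = 1; x_3 ≥ 9 gives C(3,3) = 1; x_4 ≥ 5 gives C(7,3) = 35. Together 57.
No two caps can be exceeded simultaneously, so the pair terms are all 0.
By inclusion–exclusion the count is 220 − 57 + 0 = 163.

163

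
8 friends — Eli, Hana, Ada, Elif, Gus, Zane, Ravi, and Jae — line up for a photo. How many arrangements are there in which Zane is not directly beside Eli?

There are 8! = 40320 arrangements in all. If Zane and Eli are adjacent, merging them into one block gives 2·(7)! = 10080 arrangements.
Complementary counting: 40320 − 10080 = 30240.

30240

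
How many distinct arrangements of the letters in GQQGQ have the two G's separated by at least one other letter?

There are 5!/(3!·2!) = 10 arrangements of GQQGQ in total.
If the two G's are adjacent, glue them into one block, leaving 4 items to arrange: (4)!/(3!) = 4 ways.
Subtracting, 10 − 4 = 6 arrangements keep the G's apart.

6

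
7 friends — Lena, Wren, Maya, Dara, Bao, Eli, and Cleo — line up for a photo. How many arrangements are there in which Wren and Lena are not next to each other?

Of the 7! = 5040 arrangements, those with Wren and Lena adjacent number 2 × 6! = 1440 (treat the pair as a block with 2 internal orders).
So 5040 − 1440 = 3600 arrangements keep them apart.

3600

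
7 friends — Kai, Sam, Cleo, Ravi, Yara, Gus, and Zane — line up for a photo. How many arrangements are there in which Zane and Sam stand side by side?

1440

Treat {Zane, Sam} as a single unit. There are 6 units to order, and the pair itself can be ordered 2 ways.
That gives 2 × 6! = 2 × 720 = 1440.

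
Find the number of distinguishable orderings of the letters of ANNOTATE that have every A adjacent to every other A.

1260

Treat the 2 copies of A as a single block. The multiset to arrange is then {AA, E, N, N, O, T, T}, 7 items in all.
That gives (7)!/(2!·2!) = 1260 arrangements.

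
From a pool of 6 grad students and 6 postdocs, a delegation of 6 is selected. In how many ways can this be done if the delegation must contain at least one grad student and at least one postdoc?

With no constraint there are C(12,6) = 924 possible selections.
Selections missing a whole group: no grad students → C(6,6) = 1; no postdocs → C(6,6) = 1.
Both groups omitted at once is impossible, so 924 − 2 = 922.

922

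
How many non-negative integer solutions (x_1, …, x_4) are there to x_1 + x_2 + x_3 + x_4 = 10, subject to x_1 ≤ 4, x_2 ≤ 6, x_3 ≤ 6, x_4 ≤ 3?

Ignoring the caps, the number of non-negative solutions to x_1+…+x_4 = 10 is C(13,3) = 286.
Subtract solutions that violate a single cap (substitute x_i' = x_i − (cap_i+1)): x_1 ≥ 5 gives C(8,3) = 56; x_2 ≥ 7 gives C(6,3) = 20; x_3 ≥ 7 gives C(6,3) = 20; x_4 ≥ 4 gives C(9,3) = 84. Together 180.
Add back pairs where two caps are both exceeded: 0 + 0 + 4 + 0 + 0 + 0 = 4.
By inclusion–exclusion the count is 286 − 180 + 4 = 110.

110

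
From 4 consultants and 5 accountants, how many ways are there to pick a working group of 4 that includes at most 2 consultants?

105

Split by how many consultants are chosen (0 through 2).
Sum: C(4,0)·C(5,4) + C(4,1)·C(5,3) + C(4,2)·C(5,2) = 5 + 40 + 60 = 105.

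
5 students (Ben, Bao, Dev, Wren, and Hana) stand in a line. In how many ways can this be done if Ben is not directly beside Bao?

72

Of the 5! = 120 arrangements, those with Ben and Bao adjacent number 2 × 4! = 48 (treat the pair as a block with 2 internal orders).
So 120 − 48 = 72 arrangements keep them apart.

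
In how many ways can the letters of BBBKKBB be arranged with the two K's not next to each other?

Total arrangements of BBBKKBB: 7!/(5!·2!) = 21.
If the two K's are adjacent, glue them into one block, leaving 6 items to arrange: (6)!/(5!) = 6 ways.
Hence 21 − 6 = 15.

15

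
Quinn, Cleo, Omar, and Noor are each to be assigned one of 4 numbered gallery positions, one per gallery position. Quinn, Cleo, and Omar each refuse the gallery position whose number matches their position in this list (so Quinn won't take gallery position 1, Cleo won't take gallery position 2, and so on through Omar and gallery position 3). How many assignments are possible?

Let Aᵢ (for i ∈ {1, 2, 3}) be the placements that put person i in their forbidden gallery position. Any j of these fix j positions, leaving (4−j)! ways to fill the rest, and there are C(3,j) ways to pick which j.
By inclusion–exclusion, the number of valid placements is Σ_{j=0}^{3} (−1)^j C(3,j)·(4−j)!.
Computing: 24 − 18 + 6 − 1 = 11.

11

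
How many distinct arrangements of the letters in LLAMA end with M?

6

With the last slot taken by M, it remains to arrange the other 4 letters (LLAA).
Those 4 letters have A appearing twice and L appearing twice, giving (4)!/(2!·2!) = 6.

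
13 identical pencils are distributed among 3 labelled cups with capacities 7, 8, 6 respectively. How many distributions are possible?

Without the upper bounds there are C(15,2) = 105 ways to split 13 among 3 cups.
Subtract solutions that violate a single cap (substitute x_i' = x_i − (cap_i+1)): x_1 ≥ 8 gives C(7,2) = 21; x_2 ≥ 9 gives C(6,2) = 15; x_3 ≥ 7 gives C(8,2) = 28. Together 64.
No two caps can be exceeded simultaneously, so the pair terms are all 0.
By inclusion–exclusion the count is 105 − 64 + 0 = 41.

41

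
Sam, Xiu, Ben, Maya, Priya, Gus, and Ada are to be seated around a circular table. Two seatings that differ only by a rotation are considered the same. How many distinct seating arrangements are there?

Seat Sam anywhere (absorbing the rotational symmetry), then permute the other 6: (6)! = 720.

720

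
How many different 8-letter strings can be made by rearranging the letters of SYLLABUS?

10080

The 8 letters of SYLLABUS have repeats: L appearing twice and S appearing twice.
Dividing 8! = 40320 by 2!·2! = 4 for the repeated letters gives 10080.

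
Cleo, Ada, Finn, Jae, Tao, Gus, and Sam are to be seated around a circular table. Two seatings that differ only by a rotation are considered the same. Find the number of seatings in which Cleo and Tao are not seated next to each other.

480

All circular seatings of 7 people number (6)! = 720.
Seatings with Cleo beside Tao: treat them as a block with 2 internal orders, giving 2 × (5)! = 240.
Subtracting, 720 − 240 = 480.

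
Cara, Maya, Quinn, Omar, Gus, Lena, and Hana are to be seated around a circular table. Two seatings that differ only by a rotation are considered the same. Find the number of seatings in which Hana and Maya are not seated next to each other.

480

Without the restriction there are (6)! = 720 seatings.
Those with Hana next to Maya: fuse the pair into one unit and seat 6 units around a circle — 2·(5)! = 240.
Subtracting, 720 − 240 = 480.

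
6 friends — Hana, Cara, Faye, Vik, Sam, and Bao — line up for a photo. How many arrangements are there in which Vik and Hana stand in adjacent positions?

240

Place the 4 others and the Vik-Hana pair as 5 objects in a line; the pair has 2 internal arrangements.
That gives 2 × 5! = 2 × 120 = 240.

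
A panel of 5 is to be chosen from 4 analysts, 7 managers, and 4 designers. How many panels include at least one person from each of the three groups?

2044

Unrestricted: C(15,5) = 3003 ways to pick any 5 of the 15.
Subtract selections that omit an entire group: no analysts → C(11,5) = 462; no managers → C(8,5) = 56; no designers → C(11,5) = 462.
Add back selections omitting two groups (i.e. drawn from a single group): C(4,5) + C(7,5) + C(4,5) = 21.
By inclusion–exclusion: 3003 − 980 + 21 = 2044.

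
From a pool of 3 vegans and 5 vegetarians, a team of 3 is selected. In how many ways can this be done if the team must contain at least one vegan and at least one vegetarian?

45

Total 3-person selections from all 8: C(8,3) = 56.
Subtract selections that omit an entire group: no vegans → C(5,3) = 10; no vegetarians → C(3,3) = 1.
Both groups omitted at once is impossible, so 56 − 11 = 45.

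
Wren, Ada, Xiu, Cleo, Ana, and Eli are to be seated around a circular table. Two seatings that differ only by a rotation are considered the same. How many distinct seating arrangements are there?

120

Fix one person's seat to break rotational symmetry; the remaining 5 people can be arranged in (5)! = 120 ways.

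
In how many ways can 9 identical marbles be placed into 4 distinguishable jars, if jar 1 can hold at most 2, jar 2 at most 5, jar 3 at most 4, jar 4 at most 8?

Without the upper bounds there are C(12,3) = 220 ways to split 9 among 4 jars.
Subtract solutions that violate a single cap (substitute x_i' = x_i − (cap_i+1)): x_1 ≥ 3 gives C(9,3) = 84; x_2 ≥ 6 gives C(6,3) = 20; x_3 ≥ 5 gives C(7,3) = 35; x_4 ≥ 9 gives C(3,3) = 1. Together 140.
Add back pairs where two caps are both exceeded: 1 + 4 + 0 + 0 + 0 + 0 = 5.
By inclusion–exclusion the count is 220 − 140 + 5 = 85.

85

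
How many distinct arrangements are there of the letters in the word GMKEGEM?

Letter multiplicities in GMKEGEM: E×2, G×2, K×1, M×2.
So there are 7! / (2!·2!·2!) = 630 distinguishable arrangements.

630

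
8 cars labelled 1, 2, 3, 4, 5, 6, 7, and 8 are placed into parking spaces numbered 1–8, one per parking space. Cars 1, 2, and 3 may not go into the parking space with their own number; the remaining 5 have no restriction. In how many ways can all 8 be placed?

Let Aᵢ (for i ∈ {1, 2, 3}) be the placements that put car i in its forbidden parking space. Any j of these fix j positions, leaving (8−j)! ways to fill the rest, and there are C(3,j) ways to pick which j.
By inclusion–exclusion, the number of valid placements is Σ_{j=0}^{3} (−1)^j C(3,j)·(8−j)!.
Computing: 40320 − 15120 + 2160 − 120 = 27240.

27240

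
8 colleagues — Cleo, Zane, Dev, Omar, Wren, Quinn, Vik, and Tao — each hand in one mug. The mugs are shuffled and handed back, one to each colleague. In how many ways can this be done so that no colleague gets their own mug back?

14833

Let Aᵢ be the assignments in which colleague i gets their own mug. We want the size of the complement of A₁∪…∪A_8.
By inclusion–exclusion this is Σ_{j=0}^{8} (−1)^j C(8,j)·(8−j)!.
Computing: 40320 − 40320 + 20160 − 6720 + 1680 − 336 + 56 − 8 + 1 = 14833.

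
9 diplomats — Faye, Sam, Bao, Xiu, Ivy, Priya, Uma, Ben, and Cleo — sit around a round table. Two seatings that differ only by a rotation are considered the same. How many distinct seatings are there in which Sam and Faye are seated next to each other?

Treat {Sam, Faye} as one unit (2 internal orders) and seat the resulting 8 units around the table: (7)! circular arrangements.
So 2 × (7)! = 2 × 5040 = 10080.

10080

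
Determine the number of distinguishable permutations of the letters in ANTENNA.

420

ANTENNA has 7 letters with A appearing twice and N appearing 3 times.
The number of distinct arrangements is 7!/(3!·2!) = 5040/12 = 420.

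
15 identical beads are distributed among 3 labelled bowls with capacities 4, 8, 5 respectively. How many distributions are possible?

Ignoring the caps, the number of non-negative solutions to x_1+…+x_3 = 15 is C(17,2) = 136.
Subtract solutions that violate a single cap (substitute x_i' = x_i − (cap_i+1)): x_1 ≥ 5 gives C(12,2) = 66; x_2 ≥ 9 gives C(8,2) = 28; x_3 ≥ 6 gives C(11,2) = 55. Together 149.
Add back pairs where two caps are both exceeded: 3 + 15 + 1 = 19.
By inclusion–exclusion the count is 136 − 149 + 19 = 6.

6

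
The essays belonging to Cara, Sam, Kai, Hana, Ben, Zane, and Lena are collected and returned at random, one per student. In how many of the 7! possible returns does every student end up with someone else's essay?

1854

Count assignments avoiding every fixed point. For any j of the 7 students fixed to their own essay, the other 7−j can be arranged in (7−j)! ways.
By inclusion–exclusion this is Σ_{j=0}^{7} (−1)^j C(7,j)·(7−j)!.
Computing: 5040 − 5040 + 2520 − 840 + 210 − 42 + 7 − 1 = 1854.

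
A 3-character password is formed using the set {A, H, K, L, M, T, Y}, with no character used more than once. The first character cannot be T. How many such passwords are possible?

180

The first character has 7−1 = 6 choices (anything except T).
The remaining 2 characters are filled from the other 6 symbols without repetition: 6 × 5 = 30.
Total: 6 × 30 = 180.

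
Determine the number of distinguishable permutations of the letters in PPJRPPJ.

Letter multiplicities in PPJRPPJ: J×2, P×4, R×1.
Dividing 7! = 5040 by 4!·2! = 48 for the repeated letters gives 105.

105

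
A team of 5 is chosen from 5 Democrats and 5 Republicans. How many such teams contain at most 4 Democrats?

251

Split by how many Democrats are chosen (0 through 4).
Sum: C(5,0)·C(5,5) + C(5,1)·C(5,4) + C(5,2)·C(5,3) + C(5,3)·C(5,2) + C(5,4)·C(5,1) = 1 + 25 + 100 + 100 + 25 = 251.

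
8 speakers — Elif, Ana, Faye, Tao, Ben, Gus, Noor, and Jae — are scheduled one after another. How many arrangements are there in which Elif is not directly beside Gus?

Of the 8! = 40320 arrangements, those with Elif and Gus adjacent number 2 × 7! = 10080 (treat the pair as a block with 2 internal orders).
Complementary counting: 40320 − 10080 = 30240.

30240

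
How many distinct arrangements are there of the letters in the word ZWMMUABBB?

30240

ZWMMUABBB has 9 letters with B appearing 3 times and M appearing twice.
The number of distinct arrangements is 9!/(3!·2!) = 362880/12 = 30240.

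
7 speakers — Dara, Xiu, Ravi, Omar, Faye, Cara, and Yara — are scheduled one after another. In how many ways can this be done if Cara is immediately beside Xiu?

1440

Glue Cara and Xiu into one block (2 internal orders), leaving 6 units to arrange in a row.
That gives 2 × 6! = 2 × 720 = 1440.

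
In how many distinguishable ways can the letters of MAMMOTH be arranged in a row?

MAMMOTH has 7 letters with M appearing 3 times.
So there are 7! / (3!) = 840 distinguishable arrangements.

840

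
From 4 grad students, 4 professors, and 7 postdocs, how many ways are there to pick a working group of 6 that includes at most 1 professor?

2310

Split by how many professors are chosen (0 through 1).
Sum: C(4,0)·C(11,6) + C(4,1)·C(11,5) = 462 + 1848 = 2310.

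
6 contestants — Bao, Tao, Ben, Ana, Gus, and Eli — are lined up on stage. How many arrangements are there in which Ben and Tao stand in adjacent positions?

Glue Ben and Tao into one block (2 internal orders), leaving 5 units to arrange in a row.
So the count is 2·(5)! = 240.

240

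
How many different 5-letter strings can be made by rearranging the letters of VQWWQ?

VQWWQ has 5 letters with Q appearing twice and W appearing twice.
So there are 5! / (2!·2!) = 30 distinguishable arrangements.

30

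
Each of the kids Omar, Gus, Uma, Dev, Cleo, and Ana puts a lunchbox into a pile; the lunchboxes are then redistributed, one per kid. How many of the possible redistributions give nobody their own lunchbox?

This is the derangement count D_6: permutations of 6 items with no fixed point.
By inclusion–exclusion this is Σ_{j=0}^{6} (−1)^j C(6,j)·(6−j)!.
Computing: 720 − 720 + 360 − 120 + 30 − 6 + 1 = 265.

265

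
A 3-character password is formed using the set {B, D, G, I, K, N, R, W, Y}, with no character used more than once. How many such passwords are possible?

504

With no repetition, fill the 3 characters in order: 9 choices, then 8, down to 7.
9 × 8 × 7 = 504.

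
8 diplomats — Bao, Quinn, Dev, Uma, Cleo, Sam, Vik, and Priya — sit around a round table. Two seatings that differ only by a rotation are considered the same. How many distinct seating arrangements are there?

5040

Around a circle, 8 distinct people have 8!/8 = (7)! = 5040 rotationally distinct seatings.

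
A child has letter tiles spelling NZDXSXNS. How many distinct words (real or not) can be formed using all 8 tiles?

5040

NZDXSXNS has 8 letters with N appearing twice, S appearing twice, and X appearing twice.
So there are 8! / (2!·2!·2!) = 5040 distinguishable arrangements.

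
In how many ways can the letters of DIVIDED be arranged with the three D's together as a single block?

60

Treat the 3 copies of D as a single block. The multiset to arrange is then {DDD, E, I, I, V}, 5 items in all.
That gives (5)!/(2!) = 60 arrangements.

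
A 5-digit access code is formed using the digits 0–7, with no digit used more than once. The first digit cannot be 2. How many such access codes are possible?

5880

The first digit has 8−1 = 7 choices (anything except 2).
The remaining 4 digits are filled from the other 7 symbols without repetition: 7 × 6 × 5 × 4 = 840.
Total: 7 × 840 = 5880.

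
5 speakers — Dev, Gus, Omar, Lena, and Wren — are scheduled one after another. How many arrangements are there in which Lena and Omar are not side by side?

72

There are 5! = 120 arrangements in all. If Lena and Omar are adjacent, merging them into one block gives 2·(4)! = 48 arrangements.
Complementary counting: 120 − 48 = 72.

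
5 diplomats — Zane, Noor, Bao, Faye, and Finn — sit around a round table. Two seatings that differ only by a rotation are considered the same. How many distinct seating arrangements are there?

Around a circle, 5 distinct people have 5!/5 = (4)! = 24 rotationally distinct seatings.

24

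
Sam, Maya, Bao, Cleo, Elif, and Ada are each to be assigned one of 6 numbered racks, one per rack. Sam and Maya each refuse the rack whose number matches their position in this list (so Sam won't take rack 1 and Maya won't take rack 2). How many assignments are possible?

504

Let Aᵢ (for i ∈ {1, 2}) be the placements that put person i in their forbidden rack. Any j of these fix j positions, leaving (6−j)! ways to fill the rest, and there are C(2,j) ways to pick which j.
By inclusion–exclusion, the number of valid placements is Σ_{j=0}^{2} (−1)^j C(2,j)·(6−j)!.
Computing: 720 − 240 + 24 = 504.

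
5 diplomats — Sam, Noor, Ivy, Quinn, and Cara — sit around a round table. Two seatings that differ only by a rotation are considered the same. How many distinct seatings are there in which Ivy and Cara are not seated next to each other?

All circular seatings of 5 people number (4)! = 24.
Those with Ivy next to Cara: fuse the pair into one unit and seat 4 units around a circle — 2·(3)! = 12.
Subtracting, 24 − 12 = 12.

12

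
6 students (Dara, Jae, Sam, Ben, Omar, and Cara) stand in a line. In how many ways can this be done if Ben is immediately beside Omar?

240

Treat {Ben, Omar} as a single unit. There are 5 units to order, and the pair itself can be ordered 2 ways.
So the count is 2·(5)! = 240.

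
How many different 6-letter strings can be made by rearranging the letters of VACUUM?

360

The 6 letters of VACUUM have repeats: U appearing twice.
So there are 6! / (2!) = 360 distinguishable arrangements.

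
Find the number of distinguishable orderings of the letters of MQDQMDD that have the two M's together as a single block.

Treat the 2 copies of M as a single block. The multiset to arrange is then {MM, D, D, D, Q, Q}, 6 items in all.
That gives (6)!/(3!·2!) = 60 arrangements.

60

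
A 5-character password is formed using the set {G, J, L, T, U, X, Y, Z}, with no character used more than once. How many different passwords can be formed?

6720

Choose and order 5 of the 8 symbols: the first character has 8 options, the next 7, and so on down to 4.
That product is 8 × 7 × 6 × 5 × 4 = 6720.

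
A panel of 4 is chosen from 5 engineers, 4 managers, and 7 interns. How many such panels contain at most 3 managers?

Split by how many managers are chosen (0 through 3).
Sum: C(4,0)·C(12,4) + C(4,1)·C(12,3) + C(4,2)·C(12,2) + C(4,3)·C(12,1) = 495 + 880 + 396 + 48 = 1819.

1819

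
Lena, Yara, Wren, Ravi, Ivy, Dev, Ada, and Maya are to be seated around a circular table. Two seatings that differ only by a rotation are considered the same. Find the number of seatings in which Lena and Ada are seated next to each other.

Treat {Lena, Ada} as one unit (2 internal orders) and seat the resulting 7 units around the table: (6)! circular arrangements.
So 2 × (6)! = 2 × 720 = 1440.

1440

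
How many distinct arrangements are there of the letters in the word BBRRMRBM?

560

The 8 letters of BBRRMRBM have repeats: B appearing 3 times, M appearing twice, and R appearing 3 times.
So there are 8! / (3!·3!·2!) = 560 distinguishable arrangements.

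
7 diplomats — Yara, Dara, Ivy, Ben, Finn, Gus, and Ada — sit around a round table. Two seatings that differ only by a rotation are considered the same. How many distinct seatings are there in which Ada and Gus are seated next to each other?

Treat {Ada, Gus} as one unit (2 internal orders) and seat the resulting 6 units around the table: (5)! circular arrangements.
So 2 × (5)! = 2 × 120 = 240.

240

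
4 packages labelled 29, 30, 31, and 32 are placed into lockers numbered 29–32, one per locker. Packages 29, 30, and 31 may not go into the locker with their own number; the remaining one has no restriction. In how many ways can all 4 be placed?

11

Let Aᵢ (for i ∈ {29, 30, 31}) be the placements that put package i in its forbidden locker. Any j of these fix j positions, leaving (4−j)! ways to fill the rest, and there are C(3,j) ways to pick which j.
By inclusion–exclusion, the number of valid placements is Σ_{j=0}^{3} (−1)^j C(3,j)·(4−j)!.
Computing: 24 − 18 + 6 − 1 = 11.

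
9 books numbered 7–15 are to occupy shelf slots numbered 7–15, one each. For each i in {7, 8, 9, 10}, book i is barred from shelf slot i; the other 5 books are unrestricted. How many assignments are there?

229080

Let Aᵢ (for 7 ≤ i ≤ 10) be the placements that put book i in its forbidden shelf slot. Any j of these fix j positions, leaving (9−j)! ways to fill the rest, and there are C(4,j) ways to pick which j.
By inclusion–exclusion, the number of valid placements is Σ_{j=0}^{4} (−1)^j C(4,j)·(9−j)!.
Computing: 362880 − 161280 + 30240 − 2880 + 120 = 229080.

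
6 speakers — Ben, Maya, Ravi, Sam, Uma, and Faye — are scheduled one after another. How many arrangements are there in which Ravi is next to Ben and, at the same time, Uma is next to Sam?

Treat {Ravi,Ben} as one block (2 orders) and {Uma,Sam} as another (2 orders).
That leaves 4 units to arrange: 2 × 2 × 4! = 4 × 24 = 96.

96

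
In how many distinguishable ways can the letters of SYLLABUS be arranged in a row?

Letter multiplicities in SYLLABUS: A×1, B×1, L×2, S×2, U×1, Y×1.
So there are 8! / (2!·2!) = 10080 distinguishable arrangements.

10080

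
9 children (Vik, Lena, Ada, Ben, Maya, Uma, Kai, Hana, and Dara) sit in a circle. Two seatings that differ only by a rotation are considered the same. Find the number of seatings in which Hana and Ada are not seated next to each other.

30240

Without the restriction there are (8)! = 40320 seatings.
Seatings with Hana beside Ada: treat them as a block with 2 internal orders, giving 2 × (7)! = 10080.
Subtracting, 40320 − 10080 = 30240.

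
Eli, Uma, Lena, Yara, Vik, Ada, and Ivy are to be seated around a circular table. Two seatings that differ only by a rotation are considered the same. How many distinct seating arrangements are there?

720

Fix one person's seat to break rotational symmetry; the remaining 6 people can be arranged in (6)! = 720 ways.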